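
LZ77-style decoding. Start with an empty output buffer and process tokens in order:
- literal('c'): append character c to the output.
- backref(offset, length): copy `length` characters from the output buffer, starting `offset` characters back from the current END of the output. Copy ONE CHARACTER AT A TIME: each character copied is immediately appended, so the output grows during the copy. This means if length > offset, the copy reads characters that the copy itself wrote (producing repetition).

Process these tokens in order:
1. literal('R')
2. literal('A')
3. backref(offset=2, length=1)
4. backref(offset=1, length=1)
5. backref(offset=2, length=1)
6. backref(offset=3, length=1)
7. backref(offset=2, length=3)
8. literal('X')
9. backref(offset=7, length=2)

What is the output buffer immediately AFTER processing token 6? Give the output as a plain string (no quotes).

Answer: RARRRR

Derivation:
Token 1: literal('R'). Output: "R"
Token 2: literal('A'). Output: "RA"
Token 3: backref(off=2, len=1). Copied 'R' from pos 0. Output: "RAR"
Token 4: backref(off=1, len=1). Copied 'R' from pos 2. Output: "RARR"
Token 5: backref(off=2, len=1). Copied 'R' from pos 2. Output: "RARRR"
Token 6: backref(off=3, len=1). Copied 'R' from pos 2. Output: "RARRRR"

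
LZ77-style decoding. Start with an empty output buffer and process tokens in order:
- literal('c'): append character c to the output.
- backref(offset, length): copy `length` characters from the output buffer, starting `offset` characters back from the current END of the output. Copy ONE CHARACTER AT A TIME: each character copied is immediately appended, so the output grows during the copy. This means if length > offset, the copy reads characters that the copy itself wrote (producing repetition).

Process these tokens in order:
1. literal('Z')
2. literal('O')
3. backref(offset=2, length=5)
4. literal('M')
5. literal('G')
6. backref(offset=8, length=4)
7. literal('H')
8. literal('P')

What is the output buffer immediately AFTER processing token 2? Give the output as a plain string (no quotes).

Token 1: literal('Z'). Output: "Z"
Token 2: literal('O'). Output: "ZO"

Answer: ZO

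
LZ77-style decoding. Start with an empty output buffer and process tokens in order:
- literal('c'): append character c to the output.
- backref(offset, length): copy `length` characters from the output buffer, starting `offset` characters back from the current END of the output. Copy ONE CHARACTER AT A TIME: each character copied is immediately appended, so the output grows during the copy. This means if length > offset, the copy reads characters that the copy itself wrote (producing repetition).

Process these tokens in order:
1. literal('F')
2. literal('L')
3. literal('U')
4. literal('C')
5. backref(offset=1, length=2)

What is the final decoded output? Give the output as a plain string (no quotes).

Answer: FLUCCC

Derivation:
Token 1: literal('F'). Output: "F"
Token 2: literal('L'). Output: "FL"
Token 3: literal('U'). Output: "FLU"
Token 4: literal('C'). Output: "FLUC"
Token 5: backref(off=1, len=2) (overlapping!). Copied 'CC' from pos 3. Output: "FLUCCC"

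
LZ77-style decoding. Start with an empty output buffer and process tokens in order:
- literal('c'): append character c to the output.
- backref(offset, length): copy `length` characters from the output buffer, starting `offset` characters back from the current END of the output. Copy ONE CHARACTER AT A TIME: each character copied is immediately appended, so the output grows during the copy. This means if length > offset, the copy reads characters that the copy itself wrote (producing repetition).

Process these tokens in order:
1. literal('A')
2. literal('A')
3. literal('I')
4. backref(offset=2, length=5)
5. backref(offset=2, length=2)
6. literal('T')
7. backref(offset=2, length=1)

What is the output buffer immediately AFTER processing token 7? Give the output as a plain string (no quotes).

Answer: AAIAIAIAIATA

Derivation:
Token 1: literal('A'). Output: "A"
Token 2: literal('A'). Output: "AA"
Token 3: literal('I'). Output: "AAI"
Token 4: backref(off=2, len=5) (overlapping!). Copied 'AIAIA' from pos 1. Output: "AAIAIAIA"
Token 5: backref(off=2, len=2). Copied 'IA' from pos 6. Output: "AAIAIAIAIA"
Token 6: literal('T'). Output: "AAIAIAIAIAT"
Token 7: backref(off=2, len=1). Copied 'A' from pos 9. Output: "AAIAIAIAIATA"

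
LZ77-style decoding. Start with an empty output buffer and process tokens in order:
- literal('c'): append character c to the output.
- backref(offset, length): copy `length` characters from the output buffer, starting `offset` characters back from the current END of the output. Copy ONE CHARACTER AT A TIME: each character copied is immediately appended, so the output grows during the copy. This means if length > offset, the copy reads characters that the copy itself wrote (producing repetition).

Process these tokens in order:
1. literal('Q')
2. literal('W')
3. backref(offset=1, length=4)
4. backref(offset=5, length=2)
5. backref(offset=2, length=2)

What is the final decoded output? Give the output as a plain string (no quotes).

Answer: QWWWWWWWWW

Derivation:
Token 1: literal('Q'). Output: "Q"
Token 2: literal('W'). Output: "QW"
Token 3: backref(off=1, len=4) (overlapping!). Copied 'WWWW' from pos 1. Output: "QWWWWW"
Token 4: backref(off=5, len=2). Copied 'WW' from pos 1. Output: "QWWWWWWW"
Token 5: backref(off=2, len=2). Copied 'WW' from pos 6. Output: "QWWWWWWWWW"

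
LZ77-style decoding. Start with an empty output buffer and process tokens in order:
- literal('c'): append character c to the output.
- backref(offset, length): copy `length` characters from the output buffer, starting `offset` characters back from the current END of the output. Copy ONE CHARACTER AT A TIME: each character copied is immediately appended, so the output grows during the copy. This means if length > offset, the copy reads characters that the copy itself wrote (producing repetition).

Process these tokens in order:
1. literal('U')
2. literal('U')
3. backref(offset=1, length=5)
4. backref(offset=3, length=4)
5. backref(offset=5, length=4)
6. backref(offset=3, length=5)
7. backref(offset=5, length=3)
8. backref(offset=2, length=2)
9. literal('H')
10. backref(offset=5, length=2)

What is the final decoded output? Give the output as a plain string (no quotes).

Token 1: literal('U'). Output: "U"
Token 2: literal('U'). Output: "UU"
Token 3: backref(off=1, len=5) (overlapping!). Copied 'UUUUU' from pos 1. Output: "UUUUUUU"
Token 4: backref(off=3, len=4) (overlapping!). Copied 'UUUU' from pos 4. Output: "UUUUUUUUUUU"
Token 5: backref(off=5, len=4). Copied 'UUUU' from pos 6. Output: "UUUUUUUUUUUUUUU"
Token 6: backref(off=3, len=5) (overlapping!). Copied 'UUUUU' from pos 12. Output: "UUUUUUUUUUUUUUUUUUUU"
Token 7: backref(off=5, len=3). Copied 'UUU' from pos 15. Output: "UUUUUUUUUUUUUUUUUUUUUUU"
Token 8: backref(off=2, len=2). Copied 'UU' from pos 21. Output: "UUUUUUUUUUUUUUUUUUUUUUUUU"
Token 9: literal('H'). Output: "UUUUUUUUUUUUUUUUUUUUUUUUUH"
Token 10: backref(off=5, len=2). Copied 'UU' from pos 21. Output: "UUUUUUUUUUUUUUUUUUUUUUUUUHUU"

Answer: UUUUUUUUUUUUUUUUUUUUUUUUUHUU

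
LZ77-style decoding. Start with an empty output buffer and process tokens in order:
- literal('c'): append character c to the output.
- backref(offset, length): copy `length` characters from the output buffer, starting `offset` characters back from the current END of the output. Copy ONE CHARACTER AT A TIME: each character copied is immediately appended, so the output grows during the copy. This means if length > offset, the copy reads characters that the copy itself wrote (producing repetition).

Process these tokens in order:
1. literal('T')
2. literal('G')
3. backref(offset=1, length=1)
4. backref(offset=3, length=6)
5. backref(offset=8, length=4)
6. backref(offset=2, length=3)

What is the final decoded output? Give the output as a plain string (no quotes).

Answer: TGGTGGTGGGGTGTGT

Derivation:
Token 1: literal('T'). Output: "T"
Token 2: literal('G'). Output: "TG"
Token 3: backref(off=1, len=1). Copied 'G' from pos 1. Output: "TGG"
Token 4: backref(off=3, len=6) (overlapping!). Copied 'TGGTGG' from pos 0. Output: "TGGTGGTGG"
Token 5: backref(off=8, len=4). Copied 'GGTG' from pos 1. Output: "TGGTGGTGGGGTG"
Token 6: backref(off=2, len=3) (overlapping!). Copied 'TGT' from pos 11. Output: "TGGTGGTGGGGTGTGT"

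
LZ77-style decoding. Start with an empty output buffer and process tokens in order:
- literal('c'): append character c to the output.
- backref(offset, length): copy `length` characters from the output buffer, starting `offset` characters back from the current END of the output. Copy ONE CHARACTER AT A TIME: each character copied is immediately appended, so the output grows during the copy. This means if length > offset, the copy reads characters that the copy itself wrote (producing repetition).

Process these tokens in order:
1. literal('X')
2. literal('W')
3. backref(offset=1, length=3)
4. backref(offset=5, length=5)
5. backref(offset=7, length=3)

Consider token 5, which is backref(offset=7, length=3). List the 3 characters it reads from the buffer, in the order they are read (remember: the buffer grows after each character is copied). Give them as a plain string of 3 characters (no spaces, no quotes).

Answer: WWX

Derivation:
Token 1: literal('X'). Output: "X"
Token 2: literal('W'). Output: "XW"
Token 3: backref(off=1, len=3) (overlapping!). Copied 'WWW' from pos 1. Output: "XWWWW"
Token 4: backref(off=5, len=5). Copied 'XWWWW' from pos 0. Output: "XWWWWXWWWW"
Token 5: backref(off=7, len=3). Buffer before: "XWWWWXWWWW" (len 10)
  byte 1: read out[3]='W', append. Buffer now: "XWWWWXWWWWW"
  byte 2: read out[4]='W', append. Buffer now: "XWWWWXWWWWWW"
  byte 3: read out[5]='X', append. Buffer now: "XWWWWXWWWWWWX"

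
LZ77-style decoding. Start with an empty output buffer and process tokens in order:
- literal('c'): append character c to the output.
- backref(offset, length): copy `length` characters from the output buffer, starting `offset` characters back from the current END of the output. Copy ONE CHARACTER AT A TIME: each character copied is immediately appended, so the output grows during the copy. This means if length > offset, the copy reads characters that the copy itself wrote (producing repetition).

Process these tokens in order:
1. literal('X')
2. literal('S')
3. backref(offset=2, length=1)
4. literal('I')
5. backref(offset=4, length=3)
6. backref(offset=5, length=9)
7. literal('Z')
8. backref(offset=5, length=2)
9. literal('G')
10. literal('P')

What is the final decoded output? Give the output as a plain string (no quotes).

Token 1: literal('X'). Output: "X"
Token 2: literal('S'). Output: "XS"
Token 3: backref(off=2, len=1). Copied 'X' from pos 0. Output: "XSX"
Token 4: literal('I'). Output: "XSXI"
Token 5: backref(off=4, len=3). Copied 'XSX' from pos 0. Output: "XSXIXSX"
Token 6: backref(off=5, len=9) (overlapping!). Copied 'XIXSXXIXS' from pos 2. Output: "XSXIXSXXIXSXXIXS"
Token 7: literal('Z'). Output: "XSXIXSXXIXSXXIXSZ"
Token 8: backref(off=5, len=2). Copied 'XI' from pos 12. Output: "XSXIXSXXIXSXXIXSZXI"
Token 9: literal('G'). Output: "XSXIXSXXIXSXXIXSZXIG"
Token 10: literal('P'). Output: "XSXIXSXXIXSXXIXSZXIGP"

Answer: XSXIXSXXIXSXXIXSZXIGP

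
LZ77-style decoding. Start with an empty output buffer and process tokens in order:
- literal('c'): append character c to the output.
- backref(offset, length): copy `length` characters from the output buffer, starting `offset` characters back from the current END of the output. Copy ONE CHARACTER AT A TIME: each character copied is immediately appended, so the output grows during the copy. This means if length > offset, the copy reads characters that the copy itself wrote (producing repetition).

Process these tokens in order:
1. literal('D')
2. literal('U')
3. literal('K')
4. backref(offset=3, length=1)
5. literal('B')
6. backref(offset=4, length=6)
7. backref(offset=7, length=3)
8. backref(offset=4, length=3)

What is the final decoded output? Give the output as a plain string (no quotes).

Token 1: literal('D'). Output: "D"
Token 2: literal('U'). Output: "DU"
Token 3: literal('K'). Output: "DUK"
Token 4: backref(off=3, len=1). Copied 'D' from pos 0. Output: "DUKD"
Token 5: literal('B'). Output: "DUKDB"
Token 6: backref(off=4, len=6) (overlapping!). Copied 'UKDBUK' from pos 1. Output: "DUKDBUKDBUK"
Token 7: backref(off=7, len=3). Copied 'BUK' from pos 4. Output: "DUKDBUKDBUKBUK"
Token 8: backref(off=4, len=3). Copied 'KBU' from pos 10. Output: "DUKDBUKDBUKBUKKBU"

Answer: DUKDBUKDBUKBUKKBU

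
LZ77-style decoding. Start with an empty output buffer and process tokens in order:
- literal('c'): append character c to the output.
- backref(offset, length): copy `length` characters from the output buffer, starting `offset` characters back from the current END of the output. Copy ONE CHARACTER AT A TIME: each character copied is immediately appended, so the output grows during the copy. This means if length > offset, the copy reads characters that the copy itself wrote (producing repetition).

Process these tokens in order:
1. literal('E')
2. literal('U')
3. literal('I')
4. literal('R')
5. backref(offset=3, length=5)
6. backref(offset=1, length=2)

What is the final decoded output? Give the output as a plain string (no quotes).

Answer: EUIRUIRUIII

Derivation:
Token 1: literal('E'). Output: "E"
Token 2: literal('U'). Output: "EU"
Token 3: literal('I'). Output: "EUI"
Token 4: literal('R'). Output: "EUIR"
Token 5: backref(off=3, len=5) (overlapping!). Copied 'UIRUI' from pos 1. Output: "EUIRUIRUI"
Token 6: backref(off=1, len=2) (overlapping!). Copied 'II' from pos 8. Output: "EUIRUIRUIII"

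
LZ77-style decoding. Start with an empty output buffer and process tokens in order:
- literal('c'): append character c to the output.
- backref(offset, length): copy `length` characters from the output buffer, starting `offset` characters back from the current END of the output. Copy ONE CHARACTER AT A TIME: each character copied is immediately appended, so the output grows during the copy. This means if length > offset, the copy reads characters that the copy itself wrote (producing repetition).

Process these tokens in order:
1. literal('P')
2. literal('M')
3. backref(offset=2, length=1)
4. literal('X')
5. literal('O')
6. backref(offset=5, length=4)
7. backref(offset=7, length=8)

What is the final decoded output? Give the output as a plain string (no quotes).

Answer: PMPXOPMPXPXOPMPXP

Derivation:
Token 1: literal('P'). Output: "P"
Token 2: literal('M'). Output: "PM"
Token 3: backref(off=2, len=1). Copied 'P' from pos 0. Output: "PMP"
Token 4: literal('X'). Output: "PMPX"
Token 5: literal('O'). Output: "PMPXO"
Token 6: backref(off=5, len=4). Copied 'PMPX' from pos 0. Output: "PMPXOPMPX"
Token 7: backref(off=7, len=8) (overlapping!). Copied 'PXOPMPXP' from pos 2. Output: "PMPXOPMPXPXOPMPXP"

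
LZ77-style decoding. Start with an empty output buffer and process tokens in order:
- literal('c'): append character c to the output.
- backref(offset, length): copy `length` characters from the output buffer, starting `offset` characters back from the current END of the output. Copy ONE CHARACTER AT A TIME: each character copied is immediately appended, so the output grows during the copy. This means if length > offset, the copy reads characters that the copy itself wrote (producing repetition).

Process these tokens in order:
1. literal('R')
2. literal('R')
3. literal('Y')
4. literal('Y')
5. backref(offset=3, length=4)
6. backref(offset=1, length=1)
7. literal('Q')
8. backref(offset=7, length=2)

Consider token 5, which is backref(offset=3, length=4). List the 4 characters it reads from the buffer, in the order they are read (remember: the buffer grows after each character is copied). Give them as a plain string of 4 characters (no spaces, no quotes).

Token 1: literal('R'). Output: "R"
Token 2: literal('R'). Output: "RR"
Token 3: literal('Y'). Output: "RRY"
Token 4: literal('Y'). Output: "RRYY"
Token 5: backref(off=3, len=4). Buffer before: "RRYY" (len 4)
  byte 1: read out[1]='R', append. Buffer now: "RRYYR"
  byte 2: read out[2]='Y', append. Buffer now: "RRYYRY"
  byte 3: read out[3]='Y', append. Buffer now: "RRYYRYY"
  byte 4: read out[4]='R', append. Buffer now: "RRYYRYYR"

Answer: RYYR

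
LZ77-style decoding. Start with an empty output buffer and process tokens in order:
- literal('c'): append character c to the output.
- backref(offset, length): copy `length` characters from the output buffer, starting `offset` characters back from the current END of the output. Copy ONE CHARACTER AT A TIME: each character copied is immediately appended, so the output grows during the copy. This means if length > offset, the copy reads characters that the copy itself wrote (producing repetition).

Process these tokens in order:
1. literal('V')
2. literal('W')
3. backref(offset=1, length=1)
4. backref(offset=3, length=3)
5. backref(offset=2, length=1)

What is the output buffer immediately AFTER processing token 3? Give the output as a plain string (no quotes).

Token 1: literal('V'). Output: "V"
Token 2: literal('W'). Output: "VW"
Token 3: backref(off=1, len=1). Copied 'W' from pos 1. Output: "VWW"

Answer: VWW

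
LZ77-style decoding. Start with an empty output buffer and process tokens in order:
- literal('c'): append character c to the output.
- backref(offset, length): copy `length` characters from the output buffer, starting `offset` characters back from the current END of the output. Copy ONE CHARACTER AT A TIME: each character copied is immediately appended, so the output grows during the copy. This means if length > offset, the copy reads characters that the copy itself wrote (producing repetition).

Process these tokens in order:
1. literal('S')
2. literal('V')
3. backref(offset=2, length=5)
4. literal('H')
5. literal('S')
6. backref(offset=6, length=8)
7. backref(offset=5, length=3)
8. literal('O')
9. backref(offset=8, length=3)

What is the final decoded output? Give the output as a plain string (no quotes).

Answer: SVSVSVSHSVSVSHSVSSHSOHSV

Derivation:
Token 1: literal('S'). Output: "S"
Token 2: literal('V'). Output: "SV"
Token 3: backref(off=2, len=5) (overlapping!). Copied 'SVSVS' from pos 0. Output: "SVSVSVS"
Token 4: literal('H'). Output: "SVSVSVSH"
Token 5: literal('S'). Output: "SVSVSVSHS"
Token 6: backref(off=6, len=8) (overlapping!). Copied 'VSVSHSVS' from pos 3. Output: "SVSVSVSHSVSVSHSVS"
Token 7: backref(off=5, len=3). Copied 'SHS' from pos 12. Output: "SVSVSVSHSVSVSHSVSSHS"
Token 8: literal('O'). Output: "SVSVSVSHSVSVSHSVSSHSO"
Token 9: backref(off=8, len=3). Copied 'HSV' from pos 13. Output: "SVSVSVSHSVSVSHSVSSHSOHSV"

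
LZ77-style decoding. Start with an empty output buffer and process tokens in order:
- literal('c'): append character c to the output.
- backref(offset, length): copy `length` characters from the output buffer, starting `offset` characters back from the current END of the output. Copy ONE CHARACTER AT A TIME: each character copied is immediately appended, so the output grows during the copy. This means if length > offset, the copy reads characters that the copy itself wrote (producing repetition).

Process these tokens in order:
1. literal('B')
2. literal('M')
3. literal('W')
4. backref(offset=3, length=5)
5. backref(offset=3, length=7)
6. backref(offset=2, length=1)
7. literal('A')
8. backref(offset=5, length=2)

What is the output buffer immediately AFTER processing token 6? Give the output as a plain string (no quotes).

Token 1: literal('B'). Output: "B"
Token 2: literal('M'). Output: "BM"
Token 3: literal('W'). Output: "BMW"
Token 4: backref(off=3, len=5) (overlapping!). Copied 'BMWBM' from pos 0. Output: "BMWBMWBM"
Token 5: backref(off=3, len=7) (overlapping!). Copied 'WBMWBMW' from pos 5. Output: "BMWBMWBMWBMWBMW"
Token 6: backref(off=2, len=1). Copied 'M' from pos 13. Output: "BMWBMWBMWBMWBMWM"

Answer: BMWBMWBMWBMWBMWM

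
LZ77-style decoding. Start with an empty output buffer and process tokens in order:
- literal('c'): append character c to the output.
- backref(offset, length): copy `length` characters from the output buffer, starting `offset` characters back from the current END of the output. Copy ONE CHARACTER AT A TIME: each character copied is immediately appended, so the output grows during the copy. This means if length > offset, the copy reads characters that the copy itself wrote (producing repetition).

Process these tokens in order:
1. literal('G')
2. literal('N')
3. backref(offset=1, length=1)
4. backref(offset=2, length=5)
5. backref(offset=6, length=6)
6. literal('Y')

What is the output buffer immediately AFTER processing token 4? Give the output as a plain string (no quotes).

Answer: GNNNNNNN

Derivation:
Token 1: literal('G'). Output: "G"
Token 2: literal('N'). Output: "GN"
Token 3: backref(off=1, len=1). Copied 'N' from pos 1. Output: "GNN"
Token 4: backref(off=2, len=5) (overlapping!). Copied 'NNNNN' from pos 1. Output: "GNNNNNNN"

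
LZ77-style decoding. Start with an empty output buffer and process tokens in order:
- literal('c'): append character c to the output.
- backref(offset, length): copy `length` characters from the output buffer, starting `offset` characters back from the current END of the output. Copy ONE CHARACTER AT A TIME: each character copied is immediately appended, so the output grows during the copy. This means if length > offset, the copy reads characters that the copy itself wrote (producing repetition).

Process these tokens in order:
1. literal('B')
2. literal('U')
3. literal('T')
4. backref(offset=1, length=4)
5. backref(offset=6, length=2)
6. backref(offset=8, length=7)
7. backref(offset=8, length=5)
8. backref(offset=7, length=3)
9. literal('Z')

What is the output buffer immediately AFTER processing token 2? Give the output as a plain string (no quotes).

Answer: BU

Derivation:
Token 1: literal('B'). Output: "B"
Token 2: literal('U'). Output: "BU"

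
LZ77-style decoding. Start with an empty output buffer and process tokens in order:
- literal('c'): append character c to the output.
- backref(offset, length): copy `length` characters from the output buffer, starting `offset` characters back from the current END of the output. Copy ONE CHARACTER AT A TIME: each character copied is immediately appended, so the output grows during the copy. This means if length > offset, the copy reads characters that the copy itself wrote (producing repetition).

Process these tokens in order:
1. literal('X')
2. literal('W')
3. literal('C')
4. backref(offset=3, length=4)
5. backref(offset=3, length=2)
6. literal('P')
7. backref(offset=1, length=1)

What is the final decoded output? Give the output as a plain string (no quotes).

Token 1: literal('X'). Output: "X"
Token 2: literal('W'). Output: "XW"
Token 3: literal('C'). Output: "XWC"
Token 4: backref(off=3, len=4) (overlapping!). Copied 'XWCX' from pos 0. Output: "XWCXWCX"
Token 5: backref(off=3, len=2). Copied 'WC' from pos 4. Output: "XWCXWCXWC"
Token 6: literal('P'). Output: "XWCXWCXWCP"
Token 7: backref(off=1, len=1). Copied 'P' from pos 9. Output: "XWCXWCXWCPP"

Answer: XWCXWCXWCPP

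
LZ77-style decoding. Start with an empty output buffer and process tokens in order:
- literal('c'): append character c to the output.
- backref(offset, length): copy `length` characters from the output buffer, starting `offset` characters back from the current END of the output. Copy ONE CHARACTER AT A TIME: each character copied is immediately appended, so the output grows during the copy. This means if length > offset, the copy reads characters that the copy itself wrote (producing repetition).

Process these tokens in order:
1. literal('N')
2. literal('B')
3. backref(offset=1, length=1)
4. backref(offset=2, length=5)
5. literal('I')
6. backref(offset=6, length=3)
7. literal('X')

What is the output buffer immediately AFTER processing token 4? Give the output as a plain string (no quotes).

Answer: NBBBBBBB

Derivation:
Token 1: literal('N'). Output: "N"
Token 2: literal('B'). Output: "NB"
Token 3: backref(off=1, len=1). Copied 'B' from pos 1. Output: "NBB"
Token 4: backref(off=2, len=5) (overlapping!). Copied 'BBBBB' from pos 1. Output: "NBBBBBBB"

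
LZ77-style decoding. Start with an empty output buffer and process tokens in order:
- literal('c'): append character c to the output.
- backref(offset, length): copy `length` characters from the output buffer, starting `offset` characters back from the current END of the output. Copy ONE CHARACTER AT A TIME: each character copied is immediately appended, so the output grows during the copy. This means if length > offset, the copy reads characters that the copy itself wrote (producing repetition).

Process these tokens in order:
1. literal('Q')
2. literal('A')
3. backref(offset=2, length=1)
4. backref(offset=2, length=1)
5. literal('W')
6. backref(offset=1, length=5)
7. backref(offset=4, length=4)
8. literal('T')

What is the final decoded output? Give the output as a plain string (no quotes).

Answer: QAQAWWWWWWWWWWT

Derivation:
Token 1: literal('Q'). Output: "Q"
Token 2: literal('A'). Output: "QA"
Token 3: backref(off=2, len=1). Copied 'Q' from pos 0. Output: "QAQ"
Token 4: backref(off=2, len=1). Copied 'A' from pos 1. Output: "QAQA"
Token 5: literal('W'). Output: "QAQAW"
Token 6: backref(off=1, len=5) (overlapping!). Copied 'WWWWW' from pos 4. Output: "QAQAWWWWWW"
Token 7: backref(off=4, len=4). Copied 'WWWW' from pos 6. Output: "QAQAWWWWWWWWWW"
Token 8: literal('T'). Output: "QAQAWWWWWWWWWWT"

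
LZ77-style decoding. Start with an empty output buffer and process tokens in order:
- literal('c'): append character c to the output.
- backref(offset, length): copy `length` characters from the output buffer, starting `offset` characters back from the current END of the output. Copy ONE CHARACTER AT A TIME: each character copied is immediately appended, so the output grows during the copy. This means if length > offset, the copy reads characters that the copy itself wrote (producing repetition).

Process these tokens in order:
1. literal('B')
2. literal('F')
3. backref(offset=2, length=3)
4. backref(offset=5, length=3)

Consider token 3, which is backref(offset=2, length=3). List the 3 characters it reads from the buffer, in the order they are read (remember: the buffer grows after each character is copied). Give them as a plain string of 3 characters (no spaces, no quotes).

Token 1: literal('B'). Output: "B"
Token 2: literal('F'). Output: "BF"
Token 3: backref(off=2, len=3). Buffer before: "BF" (len 2)
  byte 1: read out[0]='B', append. Buffer now: "BFB"
  byte 2: read out[1]='F', append. Buffer now: "BFBF"
  byte 3: read out[2]='B', append. Buffer now: "BFBFB"

Answer: BFB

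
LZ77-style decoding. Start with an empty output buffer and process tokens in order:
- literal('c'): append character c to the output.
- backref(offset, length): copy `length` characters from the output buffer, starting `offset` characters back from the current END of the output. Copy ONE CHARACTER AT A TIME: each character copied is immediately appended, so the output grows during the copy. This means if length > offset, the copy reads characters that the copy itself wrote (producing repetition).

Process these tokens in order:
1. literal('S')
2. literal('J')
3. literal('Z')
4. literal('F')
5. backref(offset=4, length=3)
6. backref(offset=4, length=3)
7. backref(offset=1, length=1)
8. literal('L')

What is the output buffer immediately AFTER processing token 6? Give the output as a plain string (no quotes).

Answer: SJZFSJZFSJ

Derivation:
Token 1: literal('S'). Output: "S"
Token 2: literal('J'). Output: "SJ"
Token 3: literal('Z'). Output: "SJZ"
Token 4: literal('F'). Output: "SJZF"
Token 5: backref(off=4, len=3). Copied 'SJZ' from pos 0. Output: "SJZFSJZ"
Token 6: backref(off=4, len=3). Copied 'FSJ' from pos 3. Output: "SJZFSJZFSJ"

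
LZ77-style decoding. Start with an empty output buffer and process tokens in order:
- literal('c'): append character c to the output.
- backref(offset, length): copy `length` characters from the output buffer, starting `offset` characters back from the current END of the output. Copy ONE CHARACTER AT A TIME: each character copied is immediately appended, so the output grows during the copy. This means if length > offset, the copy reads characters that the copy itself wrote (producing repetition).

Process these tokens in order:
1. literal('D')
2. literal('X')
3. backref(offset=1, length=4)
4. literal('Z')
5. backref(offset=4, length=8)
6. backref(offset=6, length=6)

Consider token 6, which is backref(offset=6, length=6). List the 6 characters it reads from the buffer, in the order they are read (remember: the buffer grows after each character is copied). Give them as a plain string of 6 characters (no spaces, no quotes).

Answer: XZXXXZ

Derivation:
Token 1: literal('D'). Output: "D"
Token 2: literal('X'). Output: "DX"
Token 3: backref(off=1, len=4) (overlapping!). Copied 'XXXX' from pos 1. Output: "DXXXXX"
Token 4: literal('Z'). Output: "DXXXXXZ"
Token 5: backref(off=4, len=8) (overlapping!). Copied 'XXXZXXXZ' from pos 3. Output: "DXXXXXZXXXZXXXZ"
Token 6: backref(off=6, len=6). Buffer before: "DXXXXXZXXXZXXXZ" (len 15)
  byte 1: read out[9]='X', append. Buffer now: "DXXXXXZXXXZXXXZX"
  byte 2: read out[10]='Z', append. Buffer now: "DXXXXXZXXXZXXXZXZ"
  byte 3: read out[11]='X', append. Buffer now: "DXXXXXZXXXZXXXZXZX"
  byte 4: read out[12]='X', append. Buffer now: "DXXXXXZXXXZXXXZXZXX"
  byte 5: read out[13]='X', append. Buffer now: "DXXXXXZXXXZXXXZXZXXX"
  byte 6: read out[14]='Z', append. Buffer now: "DXXXXXZXXXZXXXZXZXXXZ"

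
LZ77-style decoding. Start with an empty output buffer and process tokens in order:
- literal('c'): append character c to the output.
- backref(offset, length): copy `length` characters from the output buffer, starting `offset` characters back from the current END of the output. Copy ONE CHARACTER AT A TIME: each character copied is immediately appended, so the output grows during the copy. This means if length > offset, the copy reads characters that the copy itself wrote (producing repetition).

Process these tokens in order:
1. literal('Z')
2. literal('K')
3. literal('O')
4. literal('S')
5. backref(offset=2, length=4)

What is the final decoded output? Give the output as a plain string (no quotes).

Token 1: literal('Z'). Output: "Z"
Token 2: literal('K'). Output: "ZK"
Token 3: literal('O'). Output: "ZKO"
Token 4: literal('S'). Output: "ZKOS"
Token 5: backref(off=2, len=4) (overlapping!). Copied 'OSOS' from pos 2. Output: "ZKOSOSOS"

Answer: ZKOSOSOS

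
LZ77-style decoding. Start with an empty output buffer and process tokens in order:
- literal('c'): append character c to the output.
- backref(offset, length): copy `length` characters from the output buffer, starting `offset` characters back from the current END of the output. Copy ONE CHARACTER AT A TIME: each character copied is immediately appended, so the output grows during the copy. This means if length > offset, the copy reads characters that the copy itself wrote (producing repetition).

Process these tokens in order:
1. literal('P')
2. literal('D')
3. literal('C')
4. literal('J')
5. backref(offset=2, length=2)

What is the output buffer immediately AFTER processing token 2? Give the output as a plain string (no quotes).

Answer: PD

Derivation:
Token 1: literal('P'). Output: "P"
Token 2: literal('D'). Output: "PD"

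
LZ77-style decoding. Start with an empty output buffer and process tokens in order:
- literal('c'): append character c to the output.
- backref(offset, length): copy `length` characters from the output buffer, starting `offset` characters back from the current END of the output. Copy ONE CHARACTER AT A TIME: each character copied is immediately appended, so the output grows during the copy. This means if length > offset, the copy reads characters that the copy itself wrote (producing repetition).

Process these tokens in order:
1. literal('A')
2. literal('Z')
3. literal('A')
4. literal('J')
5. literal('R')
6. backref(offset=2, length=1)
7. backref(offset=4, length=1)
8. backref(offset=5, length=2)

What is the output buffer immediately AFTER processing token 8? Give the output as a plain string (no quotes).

Answer: AZAJRJAAJ

Derivation:
Token 1: literal('A'). Output: "A"
Token 2: literal('Z'). Output: "AZ"
Token 3: literal('A'). Output: "AZA"
Token 4: literal('J'). Output: "AZAJ"
Token 5: literal('R'). Output: "AZAJR"
Token 6: backref(off=2, len=1). Copied 'J' from pos 3. Output: "AZAJRJ"
Token 7: backref(off=4, len=1). Copied 'A' from pos 2. Output: "AZAJRJA"
Token 8: backref(off=5, len=2). Copied 'AJ' from pos 2. Output: "AZAJRJAAJ"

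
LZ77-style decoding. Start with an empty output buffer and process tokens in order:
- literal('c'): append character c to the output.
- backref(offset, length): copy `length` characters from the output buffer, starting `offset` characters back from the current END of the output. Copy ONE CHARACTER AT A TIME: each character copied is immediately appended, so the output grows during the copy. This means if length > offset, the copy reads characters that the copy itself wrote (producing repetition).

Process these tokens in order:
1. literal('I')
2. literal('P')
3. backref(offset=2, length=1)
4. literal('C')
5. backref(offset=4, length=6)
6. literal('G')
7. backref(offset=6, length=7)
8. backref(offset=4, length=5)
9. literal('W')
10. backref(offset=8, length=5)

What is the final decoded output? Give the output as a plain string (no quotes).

Answer: IPICIPICIPGPICIPGPIPGPIWGPIPG

Derivation:
Token 1: literal('I'). Output: "I"
Token 2: literal('P'). Output: "IP"
Token 3: backref(off=2, len=1). Copied 'I' from pos 0. Output: "IPI"
Token 4: literal('C'). Output: "IPIC"
Token 5: backref(off=4, len=6) (overlapping!). Copied 'IPICIP' from pos 0. Output: "IPICIPICIP"
Token 6: literal('G'). Output: "IPICIPICIPG"
Token 7: backref(off=6, len=7) (overlapping!). Copied 'PICIPGP' from pos 5. Output: "IPICIPICIPGPICIPGP"
Token 8: backref(off=4, len=5) (overlapping!). Copied 'IPGPI' from pos 14. Output: "IPICIPICIPGPICIPGPIPGPI"
Token 9: literal('W'). Output: "IPICIPICIPGPICIPGPIPGPIW"
Token 10: backref(off=8, len=5). Copied 'GPIPG' from pos 16. Output: "IPICIPICIPGPICIPGPIPGPIWGPIPG"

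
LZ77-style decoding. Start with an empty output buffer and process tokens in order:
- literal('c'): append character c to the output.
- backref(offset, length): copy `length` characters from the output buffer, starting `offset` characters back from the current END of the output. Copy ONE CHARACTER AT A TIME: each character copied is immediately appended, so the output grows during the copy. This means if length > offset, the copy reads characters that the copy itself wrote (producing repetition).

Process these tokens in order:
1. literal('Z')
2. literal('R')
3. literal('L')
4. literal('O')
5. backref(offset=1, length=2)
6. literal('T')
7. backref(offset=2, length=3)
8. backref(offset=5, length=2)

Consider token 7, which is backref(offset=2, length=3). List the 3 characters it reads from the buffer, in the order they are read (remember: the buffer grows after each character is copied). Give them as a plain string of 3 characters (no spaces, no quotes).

Answer: OTO

Derivation:
Token 1: literal('Z'). Output: "Z"
Token 2: literal('R'). Output: "ZR"
Token 3: literal('L'). Output: "ZRL"
Token 4: literal('O'). Output: "ZRLO"
Token 5: backref(off=1, len=2) (overlapping!). Copied 'OO' from pos 3. Output: "ZRLOOO"
Token 6: literal('T'). Output: "ZRLOOOT"
Token 7: backref(off=2, len=3). Buffer before: "ZRLOOOT" (len 7)
  byte 1: read out[5]='O', append. Buffer now: "ZRLOOOTO"
  byte 2: read out[6]='T', append. Buffer now: "ZRLOOOTOT"
  byte 3: read out[7]='O', append. Buffer now: "ZRLOOOTOTO"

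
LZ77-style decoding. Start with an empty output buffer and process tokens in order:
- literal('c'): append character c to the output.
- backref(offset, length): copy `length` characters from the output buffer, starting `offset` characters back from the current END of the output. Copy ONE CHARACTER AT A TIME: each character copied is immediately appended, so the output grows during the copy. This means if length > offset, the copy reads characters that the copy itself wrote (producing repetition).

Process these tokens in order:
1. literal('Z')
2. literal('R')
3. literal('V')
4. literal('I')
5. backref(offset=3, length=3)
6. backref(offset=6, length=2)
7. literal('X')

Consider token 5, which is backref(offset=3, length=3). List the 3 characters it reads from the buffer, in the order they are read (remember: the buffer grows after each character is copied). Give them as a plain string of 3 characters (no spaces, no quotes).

Answer: RVI

Derivation:
Token 1: literal('Z'). Output: "Z"
Token 2: literal('R'). Output: "ZR"
Token 3: literal('V'). Output: "ZRV"
Token 4: literal('I'). Output: "ZRVI"
Token 5: backref(off=3, len=3). Buffer before: "ZRVI" (len 4)
  byte 1: read out[1]='R', append. Buffer now: "ZRVIR"
  byte 2: read out[2]='V', append. Buffer now: "ZRVIRV"
  byte 3: read out[3]='I', append. Buffer now: "ZRVIRVI"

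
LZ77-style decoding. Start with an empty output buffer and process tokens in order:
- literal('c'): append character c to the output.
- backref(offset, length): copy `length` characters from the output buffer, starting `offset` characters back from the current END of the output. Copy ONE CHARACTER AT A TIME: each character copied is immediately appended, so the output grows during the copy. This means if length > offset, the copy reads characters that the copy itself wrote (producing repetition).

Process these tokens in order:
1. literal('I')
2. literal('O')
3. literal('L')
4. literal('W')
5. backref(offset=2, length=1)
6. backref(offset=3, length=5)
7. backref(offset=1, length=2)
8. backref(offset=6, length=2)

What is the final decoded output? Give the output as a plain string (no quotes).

Answer: IOLWLLWLLWWWWL

Derivation:
Token 1: literal('I'). Output: "I"
Token 2: literal('O'). Output: "IO"
Token 3: literal('L'). Output: "IOL"
Token 4: literal('W'). Output: "IOLW"
Token 5: backref(off=2, len=1). Copied 'L' from pos 2. Output: "IOLWL"
Token 6: backref(off=3, len=5) (overlapping!). Copied 'LWLLW' from pos 2. Output: "IOLWLLWLLW"
Token 7: backref(off=1, len=2) (overlapping!). Copied 'WW' from pos 9. Output: "IOLWLLWLLWWW"
Token 8: backref(off=6, len=2). Copied 'WL' from pos 6. Output: "IOLWLLWLLWWWWL"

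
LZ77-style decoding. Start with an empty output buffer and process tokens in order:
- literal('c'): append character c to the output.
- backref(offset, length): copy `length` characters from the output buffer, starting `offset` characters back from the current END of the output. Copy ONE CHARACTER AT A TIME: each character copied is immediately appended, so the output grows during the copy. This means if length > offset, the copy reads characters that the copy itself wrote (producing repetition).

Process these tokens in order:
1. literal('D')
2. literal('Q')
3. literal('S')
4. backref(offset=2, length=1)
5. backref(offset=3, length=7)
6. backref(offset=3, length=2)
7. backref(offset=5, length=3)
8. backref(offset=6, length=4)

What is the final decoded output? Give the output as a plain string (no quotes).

Token 1: literal('D'). Output: "D"
Token 2: literal('Q'). Output: "DQ"
Token 3: literal('S'). Output: "DQS"
Token 4: backref(off=2, len=1). Copied 'Q' from pos 1. Output: "DQSQ"
Token 5: backref(off=3, len=7) (overlapping!). Copied 'QSQQSQQ' from pos 1. Output: "DQSQQSQQSQQ"
Token 6: backref(off=3, len=2). Copied 'SQ' from pos 8. Output: "DQSQQSQQSQQSQ"
Token 7: backref(off=5, len=3). Copied 'SQQ' from pos 8. Output: "DQSQQSQQSQQSQSQQ"
Token 8: backref(off=6, len=4). Copied 'QSQS' from pos 10. Output: "DQSQQSQQSQQSQSQQQSQS"

Answer: DQSQQSQQSQQSQSQQQSQS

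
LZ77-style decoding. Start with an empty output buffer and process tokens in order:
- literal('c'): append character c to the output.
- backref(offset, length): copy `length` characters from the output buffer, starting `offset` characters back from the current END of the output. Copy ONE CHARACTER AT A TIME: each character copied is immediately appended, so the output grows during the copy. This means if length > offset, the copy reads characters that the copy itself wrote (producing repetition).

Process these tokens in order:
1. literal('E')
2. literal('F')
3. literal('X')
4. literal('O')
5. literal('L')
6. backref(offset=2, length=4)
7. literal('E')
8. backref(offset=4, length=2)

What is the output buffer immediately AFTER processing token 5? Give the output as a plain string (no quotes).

Answer: EFXOL

Derivation:
Token 1: literal('E'). Output: "E"
Token 2: literal('F'). Output: "EF"
Token 3: literal('X'). Output: "EFX"
Token 4: literal('O'). Output: "EFXO"
Token 5: literal('L'). Output: "EFXOL"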